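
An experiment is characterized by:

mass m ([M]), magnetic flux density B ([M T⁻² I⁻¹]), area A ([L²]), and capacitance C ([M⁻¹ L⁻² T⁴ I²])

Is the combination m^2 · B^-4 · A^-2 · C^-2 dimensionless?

yes

Sum the exponent of each base dimension across the product:
  M: 2·[m]_M − 4·[B]_M − 2·[A]_M − 2·[C]_M = 2·(1) − 4·(1) − 2·(0) − 2·(-1) = 0
  L: 2·[m]_L − 4·[B]_L − 2·[A]_L − 2·[C]_L = 2·(0) − 4·(0) − 2·(2) − 2·(-2) = 0
  T: 2·[m]_T − 4·[B]_T − 2·[A]_T − 2·[C]_T = 2·(0) − 4·(-2) − 2·(0) − 2·(4) = 0
  I: 2·[m]_I − 4·[B]_I − 2·[A]_I − 2·[C]_I = 2·(0) − 4·(-1) − 2·(0) − 2·(2) = 0
All base exponents vanish — dimensionless.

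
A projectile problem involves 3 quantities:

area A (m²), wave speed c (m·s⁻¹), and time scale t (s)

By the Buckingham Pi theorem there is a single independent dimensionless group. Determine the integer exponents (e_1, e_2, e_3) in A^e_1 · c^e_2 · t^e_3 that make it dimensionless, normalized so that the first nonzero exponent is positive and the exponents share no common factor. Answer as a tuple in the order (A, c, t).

L: e_1·(2) + e_2·(1) + e_3·(0) = 0
T: e_1·(0) + e_2·(-1) + e_3·(1) = 0
Solving this homogeneous linear system for the smallest-integer solution (first nonzero entry positive) gives (1, -2, -2).

(1, -2, -2)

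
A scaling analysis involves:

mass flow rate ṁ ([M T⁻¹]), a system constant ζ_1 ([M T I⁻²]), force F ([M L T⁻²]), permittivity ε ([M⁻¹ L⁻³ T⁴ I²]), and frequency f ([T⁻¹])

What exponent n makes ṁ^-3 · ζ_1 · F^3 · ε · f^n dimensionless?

Balance the T exponent: (-1)·n from f, plus −3·(-1) + (1) + 3·(-2) + (4) = 2 from the rest, must sum to zero.
−n + 2 = 0, so n = 2.

2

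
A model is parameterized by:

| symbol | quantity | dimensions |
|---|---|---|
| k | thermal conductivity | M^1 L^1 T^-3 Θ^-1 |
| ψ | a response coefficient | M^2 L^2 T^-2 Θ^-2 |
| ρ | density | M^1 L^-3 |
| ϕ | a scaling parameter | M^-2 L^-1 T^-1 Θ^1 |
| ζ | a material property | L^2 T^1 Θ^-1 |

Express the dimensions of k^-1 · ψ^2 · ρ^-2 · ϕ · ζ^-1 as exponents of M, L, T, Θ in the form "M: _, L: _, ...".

M: -1, L: 6, T: -3, Θ: -1

Collect each base-dimension exponent across the product:
  M: −(1) + 2·(2) − 2·(1) + (-2) − (0) = -1
  L: −(1) + 2·(2) − 2·(-3) + (-1) − (2) = 6
  T: −(-3) + 2·(-2) − 2·(0) + (-1) − (1) = -3
  Θ: −(-1) + 2·(-2) − 2·(0) + (1) − (-1) = -1
So the dimensions are [M⁻¹ L⁶ T⁻³ Θ⁻¹].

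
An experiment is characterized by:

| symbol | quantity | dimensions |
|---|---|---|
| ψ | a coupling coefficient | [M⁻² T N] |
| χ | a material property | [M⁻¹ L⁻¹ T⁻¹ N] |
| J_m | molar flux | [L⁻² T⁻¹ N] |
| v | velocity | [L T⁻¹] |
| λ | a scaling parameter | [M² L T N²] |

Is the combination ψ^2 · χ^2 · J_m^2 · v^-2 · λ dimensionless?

no

Sum the exponent of each base dimension across the product:
  M: 2·[ψ]_M + 2·[χ]_M + 2·[J_m]_M − 2·[v]_M + [λ]_M = 2·(-2) + 2·(-1) + 2·(0) − 2·(0) + (2) = -4
  L: 2·[ψ]_L + 2·[χ]_L + 2·[J_m]_L − 2·[v]_L + [λ]_L = 2·(0) + 2·(-1) + 2·(-2) − 2·(1) + (1) = -7
  T: 2·[ψ]_T + 2·[χ]_T + 2·[J_m]_T − 2·[v]_T + [λ]_T = 2·(1) + 2·(-1) + 2·(-1) − 2·(-1) + (1) = 1
  N: 2·[ψ]_N + 2·[χ]_N + 2·[J_m]_N − 2·[v]_N + [λ]_N = 2·(1) + 2·(1) + 2·(1) − 2·(0) + (2) = 8
Net dimensions [M⁻⁴ L⁻⁷ T N⁸] ≠ [1] — not dimensionless.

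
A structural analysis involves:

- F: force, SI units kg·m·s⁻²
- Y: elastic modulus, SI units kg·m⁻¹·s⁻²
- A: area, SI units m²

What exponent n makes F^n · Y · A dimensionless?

Balance the M exponent: (1)·n from F, plus (1) + (0) = 1 from the rest, must sum to zero.
n + 1 = 0, so n = -1.

-1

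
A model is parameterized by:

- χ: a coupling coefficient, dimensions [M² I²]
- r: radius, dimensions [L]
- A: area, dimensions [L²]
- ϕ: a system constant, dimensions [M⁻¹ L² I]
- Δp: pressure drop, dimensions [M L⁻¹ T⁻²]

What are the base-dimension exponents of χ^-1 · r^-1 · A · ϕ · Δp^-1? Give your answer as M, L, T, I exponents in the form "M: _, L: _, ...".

Collect each base-dimension exponent across the product:
  M: −(2) − (0) + (0) + (-1) − (1) = -4
  L: −(0) − (1) + (2) + (2) − (-1) = 4
  T: −(0) − (0) + (0) + (0) − (-2) = 2
  I: −(2) − (0) + (0) + (1) − (0) = -1
So the dimensions are [M⁻⁴ L⁴ T² I⁻¹].

M: -4, L: 4, T: 2, I: -1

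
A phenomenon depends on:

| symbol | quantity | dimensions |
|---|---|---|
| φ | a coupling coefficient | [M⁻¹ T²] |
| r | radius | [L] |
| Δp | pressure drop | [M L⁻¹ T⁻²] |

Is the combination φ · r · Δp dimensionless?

Sum the exponent of each base dimension across the product:
  M: [φ]_M + [r]_M + [Δp]_M = (-1) + (0) + (1) = 0
  L: [φ]_L + [r]_L + [Δp]_L = (0) + (1) + (-1) = 0
  T: [φ]_T + [r]_T + [Δp]_T = (2) + (0) + (-2) = 0
All base exponents vanish — dimensionless.

yes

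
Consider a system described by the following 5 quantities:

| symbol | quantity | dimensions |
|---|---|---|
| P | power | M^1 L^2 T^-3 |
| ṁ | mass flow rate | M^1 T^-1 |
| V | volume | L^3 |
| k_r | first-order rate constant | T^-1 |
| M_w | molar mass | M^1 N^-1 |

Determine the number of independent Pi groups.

1

There are 5 variables and 4 base dimensions (M, L, T, N).
The dimension matrix has rank 4.
Independent dimensionless groups: 5 − 4 = 1.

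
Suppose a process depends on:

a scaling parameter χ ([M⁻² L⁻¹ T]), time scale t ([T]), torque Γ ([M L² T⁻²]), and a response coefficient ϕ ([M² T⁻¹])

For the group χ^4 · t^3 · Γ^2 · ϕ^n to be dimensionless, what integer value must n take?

3

Balance the M exponent: (2)·n from ϕ, plus 4·(-2) + 3·(0) + 2·(1) = -6 from the rest, must sum to zero.
2n − 6 = 0, so n = 3.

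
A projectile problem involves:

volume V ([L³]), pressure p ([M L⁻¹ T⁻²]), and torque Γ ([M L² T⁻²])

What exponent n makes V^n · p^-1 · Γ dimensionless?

-1

Balance the L exponent: (3)·n from V, plus −(-1) + (2) = 3 from the rest, must sum to zero.
3n + 3 = 0, so n = -1.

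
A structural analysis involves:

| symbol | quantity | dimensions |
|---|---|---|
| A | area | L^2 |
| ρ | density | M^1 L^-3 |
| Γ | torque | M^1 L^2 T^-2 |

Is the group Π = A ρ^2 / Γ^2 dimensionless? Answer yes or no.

Sum the exponent of each base dimension across the product:
  M: [A]_M + 2·[ρ]_M − 2·[Γ]_M = (0) + 2·(1) − 2·(1) = 0
  L: [A]_L + 2·[ρ]_L − 2·[Γ]_L = (2) + 2·(-3) − 2·(2) = -8
  T: [A]_T + 2·[ρ]_T − 2·[Γ]_T = (0) + 2·(0) − 2·(-2) = 4
Net dimensions [L⁻⁸ T⁴] ≠ [1] — not dimensionless.

no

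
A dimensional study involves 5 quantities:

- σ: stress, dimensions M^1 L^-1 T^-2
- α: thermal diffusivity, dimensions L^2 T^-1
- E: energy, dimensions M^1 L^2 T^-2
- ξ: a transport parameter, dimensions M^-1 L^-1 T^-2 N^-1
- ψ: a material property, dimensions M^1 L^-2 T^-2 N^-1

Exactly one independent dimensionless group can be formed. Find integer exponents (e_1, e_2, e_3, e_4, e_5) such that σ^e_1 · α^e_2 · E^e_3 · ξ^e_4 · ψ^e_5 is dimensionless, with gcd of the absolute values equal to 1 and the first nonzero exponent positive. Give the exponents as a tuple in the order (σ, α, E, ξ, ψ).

(1, 4, -3, -1, 1)

M: e_1·(1) + e_2·(0) + e_3·(1) + e_4·(-1) + e_5·(1) = 0
L: e_1·(-1) + e_2·(2) + e_3·(2) + e_4·(-1) + e_5·(-2) = 0
T: e_1·(-2) + e_2·(-1) + e_3·(-2) + e_4·(-2) + e_5·(-2) = 0
N: e_1·(0) + e_2·(0) + e_3·(0) + e_4·(-1) + e_5·(-1) = 0
Solving this homogeneous linear system for the smallest-integer solution (first nonzero entry positive) gives (1, 4, -3, -1, 1).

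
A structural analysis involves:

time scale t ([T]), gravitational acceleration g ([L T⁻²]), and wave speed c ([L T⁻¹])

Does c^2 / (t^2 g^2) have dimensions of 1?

yes

Sum the exponent of each base dimension across the product:
  M: −2·[t]_M − 2·[g]_M + 2·[c]_M = −2·(0) − 2·(0) + 2·(0) = 0
  L: −2·[t]_L − 2·[g]_L + 2·[c]_L = −2·(0) − 2·(1) + 2·(1) = 0
  T: −2·[t]_T − 2·[g]_T + 2·[c]_T = −2·(1) − 2·(-2) + 2·(-1) = 0
All base exponents vanish — dimensionless.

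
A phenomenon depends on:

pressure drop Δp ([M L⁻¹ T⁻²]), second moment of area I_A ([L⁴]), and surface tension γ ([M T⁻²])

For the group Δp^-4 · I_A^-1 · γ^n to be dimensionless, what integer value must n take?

Balance the M exponent: (1)·n from γ, plus −4·(1) − (0) = -4 from the rest, must sum to zero.
n − 4 = 0, so n = 4.

4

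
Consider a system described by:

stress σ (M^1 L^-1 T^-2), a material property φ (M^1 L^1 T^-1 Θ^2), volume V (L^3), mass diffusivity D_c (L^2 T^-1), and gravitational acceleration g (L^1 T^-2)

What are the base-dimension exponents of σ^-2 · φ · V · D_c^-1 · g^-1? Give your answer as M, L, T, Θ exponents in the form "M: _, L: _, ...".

M: -1, L: 3, T: 6, Θ: 2

Collect each base-dimension exponent across the product:
  M: −2·(1) + (1) + (0) − (0) − (0) = -1
  L: −2·(-1) + (1) + (3) − (2) − (1) = 3
  T: −2·(-2) + (-1) + (0) − (-1) − (-2) = 6
  Θ: −2·(0) + (2) + (0) − (0) − (0) = 2
So the dimensions are [M⁻¹ L³ T⁶ Θ²].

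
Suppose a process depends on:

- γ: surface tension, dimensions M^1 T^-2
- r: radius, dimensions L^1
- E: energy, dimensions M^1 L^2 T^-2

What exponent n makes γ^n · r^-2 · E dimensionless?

Balance the M exponent: (1)·n from γ, plus −2·(0) + (1) = 1 from the rest, must sum to zero.
n + 1 = 0, so n = -1.

-1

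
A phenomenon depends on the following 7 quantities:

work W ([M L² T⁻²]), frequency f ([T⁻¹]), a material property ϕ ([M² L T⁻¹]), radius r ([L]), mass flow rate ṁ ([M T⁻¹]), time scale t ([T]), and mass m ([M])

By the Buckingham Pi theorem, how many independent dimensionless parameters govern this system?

There are 7 variables and 3 base dimensions (M, L, T).
The dimension matrix has rank 3.
Independent dimensionless groups: 7 − 3 = 4.

4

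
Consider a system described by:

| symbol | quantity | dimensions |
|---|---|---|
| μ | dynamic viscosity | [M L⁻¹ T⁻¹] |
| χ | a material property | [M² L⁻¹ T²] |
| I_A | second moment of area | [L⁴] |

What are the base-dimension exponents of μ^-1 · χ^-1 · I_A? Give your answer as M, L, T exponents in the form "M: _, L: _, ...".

Collect each base-dimension exponent across the product:
  M: −(1) − (2) + (0) = -3
  L: −(-1) − (-1) + (4) = 6
  T: −(-1) − (2) + (0) = -1
So the dimensions are [M⁻³ L⁶ T⁻¹].

M: -3, L: 6, T: -1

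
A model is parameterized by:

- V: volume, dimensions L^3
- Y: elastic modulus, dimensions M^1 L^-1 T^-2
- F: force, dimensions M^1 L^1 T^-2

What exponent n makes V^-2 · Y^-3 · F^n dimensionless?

3

Balance the M exponent: (1)·n from F, plus −2·(0) − 3·(1) = -3 from the rest, must sum to zero.
n − 3 = 0, so n = 3.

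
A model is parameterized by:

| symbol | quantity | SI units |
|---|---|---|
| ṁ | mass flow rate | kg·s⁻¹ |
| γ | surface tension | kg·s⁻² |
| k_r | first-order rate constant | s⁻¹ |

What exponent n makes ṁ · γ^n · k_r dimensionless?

Balance the M exponent: (1)·n from γ, plus (1) + (0) = 1 from the rest, must sum to zero.
n + 1 = 0, so n = -1.

-1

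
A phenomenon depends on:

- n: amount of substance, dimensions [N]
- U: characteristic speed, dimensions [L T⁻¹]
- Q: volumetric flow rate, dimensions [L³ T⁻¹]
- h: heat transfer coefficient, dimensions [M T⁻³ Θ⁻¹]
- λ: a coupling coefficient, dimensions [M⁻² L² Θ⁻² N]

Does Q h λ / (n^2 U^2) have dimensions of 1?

Sum the exponent of each base dimension across the product:
  M: −2·[n]_M − 2·[U]_M + [Q]_M + [h]_M + [λ]_M = −2·(0) − 2·(0) + (0) + (1) + (-2) = -1
  L: −2·[n]_L − 2·[U]_L + [Q]_L + [h]_L + [λ]_L = −2·(0) − 2·(1) + (3) + (0) + (2) = 3
  T: −2·[n]_T − 2·[U]_T + [Q]_T + [h]_T + [λ]_T = −2·(0) − 2·(-1) + (-1) + (-3) + (0) = -2
  Θ: −2·[n]_Θ − 2·[U]_Θ + [Q]_Θ + [h]_Θ + [λ]_Θ = −2·(0) − 2·(0) + (0) + (-1) + (-2) = -3
  N: −2·[n]_N − 2·[U]_N + [Q]_N + [h]_N + [λ]_N = −2·(1) − 2·(0) + (0) + (0) + (1) = -1
Net dimensions [M⁻¹ L³ T⁻² Θ⁻³ N⁻¹] ≠ [1] — not dimensionless.

no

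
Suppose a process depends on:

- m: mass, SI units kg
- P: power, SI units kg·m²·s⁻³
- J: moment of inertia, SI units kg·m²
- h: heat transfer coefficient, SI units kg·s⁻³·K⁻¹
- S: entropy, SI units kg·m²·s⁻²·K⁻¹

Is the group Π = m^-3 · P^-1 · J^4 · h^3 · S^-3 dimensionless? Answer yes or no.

yes

Sum the exponent of each base dimension across the product:
  M: −3·[m]_M − [P]_M + 4·[J]_M + 3·[h]_M − 3·[S]_M = −3·(1) − (1) + 4·(1) + 3·(1) − 3·(1) = 0
  L: −3·[m]_L − [P]_L + 4·[J]_L + 3·[h]_L − 3·[S]_L = −3·(0) − (2) + 4·(2) + 3·(0) − 3·(2) = 0
  T: −3·[m]_T − [P]_T + 4·[J]_T + 3·[h]_T − 3·[S]_T = −3·(0) − (-3) + 4·(0) + 3·(-3) − 3·(-2) = 0
  Θ: −3·[m]_Θ − [P]_Θ + 4·[J]_Θ + 3·[h]_Θ − 3·[S]_Θ = −3·(0) − (0) + 4·(0) + 3·(-1) − 3·(-1) = 0
All base exponents vanish — dimensionless.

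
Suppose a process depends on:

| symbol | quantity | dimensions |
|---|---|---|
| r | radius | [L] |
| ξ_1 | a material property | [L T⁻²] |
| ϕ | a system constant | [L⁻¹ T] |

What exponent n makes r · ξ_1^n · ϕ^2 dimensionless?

Balance the L exponent: (1)·n from ξ_1, plus (1) + 2·(-1) = -1 from the rest, must sum to zero.
n − 1 = 0, so n = 1.

1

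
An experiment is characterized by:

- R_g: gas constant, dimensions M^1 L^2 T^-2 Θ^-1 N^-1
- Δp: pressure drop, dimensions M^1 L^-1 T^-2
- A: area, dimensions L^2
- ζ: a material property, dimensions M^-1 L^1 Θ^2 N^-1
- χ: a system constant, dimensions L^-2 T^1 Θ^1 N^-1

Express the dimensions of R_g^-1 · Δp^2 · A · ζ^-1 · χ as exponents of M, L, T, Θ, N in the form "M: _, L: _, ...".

Collect each base-dimension exponent across the product:
  M: −(1) + 2·(1) + (0) − (-1) + (0) = 2
  L: −(2) + 2·(-1) + (2) − (1) + (-2) = -5
  T: −(-2) + 2·(-2) + (0) − (0) + (1) = -1
  Θ: −(-1) + 2·(0) + (0) − (2) + (1) = 0
  N: −(-1) + 2·(0) + (0) − (-1) + (-1) = 1
So the dimensions are [M² L⁻⁵ T⁻¹ N].

M: 2, L: -5, T: -1, Θ: 0, N: 1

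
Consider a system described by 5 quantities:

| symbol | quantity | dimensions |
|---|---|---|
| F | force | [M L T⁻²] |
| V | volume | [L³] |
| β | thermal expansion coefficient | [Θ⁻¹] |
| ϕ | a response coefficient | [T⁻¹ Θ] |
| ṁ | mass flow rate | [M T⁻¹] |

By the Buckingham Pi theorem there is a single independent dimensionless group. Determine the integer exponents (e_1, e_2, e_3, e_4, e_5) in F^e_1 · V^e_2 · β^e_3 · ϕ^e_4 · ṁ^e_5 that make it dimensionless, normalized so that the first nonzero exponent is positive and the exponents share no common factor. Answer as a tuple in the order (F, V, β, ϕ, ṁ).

(3, -1, -3, -3, -3)

M: e_1·(1) + e_2·(0) + e_3·(0) + e_4·(0) + e_5·(1) = 0
L: e_1·(1) + e_2·(3) + e_3·(0) + e_4·(0) + e_5·(0) = 0
T: e_1·(-2) + e_2·(0) + e_3·(0) + e_4·(-1) + e_5·(-1) = 0
Θ: e_1·(0) + e_2·(0) + e_3·(-1) + e_4·(1) + e_5·(0) = 0
Solving this homogeneous linear system for the smallest-integer solution (first nonzero entry positive) gives (3, -1, -3, -3, -3).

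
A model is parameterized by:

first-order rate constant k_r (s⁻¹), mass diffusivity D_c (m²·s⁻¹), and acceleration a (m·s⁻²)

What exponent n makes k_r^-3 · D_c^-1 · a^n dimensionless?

2

Balance the L exponent: (1)·n from a, plus −3·(0) − (2) = -2 from the rest, must sum to zero.
n − 2 = 0, so n = 2.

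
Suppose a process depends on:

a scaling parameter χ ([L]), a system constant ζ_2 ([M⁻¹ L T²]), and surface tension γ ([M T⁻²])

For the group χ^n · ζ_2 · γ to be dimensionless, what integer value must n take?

-1

Balance the L exponent: (1)·n from χ, plus (1) + (0) = 1 from the rest, must sum to zero.
n + 1 = 0, so n = -1.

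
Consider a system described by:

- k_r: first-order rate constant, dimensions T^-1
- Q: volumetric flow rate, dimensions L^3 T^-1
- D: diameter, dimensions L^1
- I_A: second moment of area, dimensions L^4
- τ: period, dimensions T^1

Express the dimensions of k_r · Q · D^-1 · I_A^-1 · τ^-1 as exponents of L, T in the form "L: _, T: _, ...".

L: -2, T: -3

Collect each base-dimension exponent across the product:
  L: (0) + (3) − (1) − (4) − (0) = -2
  T: (-1) + (-1) − (0) − (0) − (1) = -3
So the dimensions are [L⁻² T⁻³].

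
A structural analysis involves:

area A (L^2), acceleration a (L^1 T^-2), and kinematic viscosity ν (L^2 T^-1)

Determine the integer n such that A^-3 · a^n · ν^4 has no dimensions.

-2

Balance the L exponent: (1)·n from a, plus −3·(2) + 4·(2) = 2 from the rest, must sum to zero.
n + 2 = 0, so n = -2.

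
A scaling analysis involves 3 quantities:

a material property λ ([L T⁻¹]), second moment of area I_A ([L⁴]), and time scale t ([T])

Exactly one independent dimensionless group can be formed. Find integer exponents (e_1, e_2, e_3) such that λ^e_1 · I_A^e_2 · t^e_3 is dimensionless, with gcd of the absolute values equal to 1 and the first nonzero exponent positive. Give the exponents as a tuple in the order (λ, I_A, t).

L: e_1·(1) + e_2·(4) + e_3·(0) = 0
T: e_1·(-1) + e_2·(0) + e_3·(1) = 0
Solving this homogeneous linear system for the smallest-integer solution (first nonzero entry positive) gives (4, -1, 4).

(4, -1, 4)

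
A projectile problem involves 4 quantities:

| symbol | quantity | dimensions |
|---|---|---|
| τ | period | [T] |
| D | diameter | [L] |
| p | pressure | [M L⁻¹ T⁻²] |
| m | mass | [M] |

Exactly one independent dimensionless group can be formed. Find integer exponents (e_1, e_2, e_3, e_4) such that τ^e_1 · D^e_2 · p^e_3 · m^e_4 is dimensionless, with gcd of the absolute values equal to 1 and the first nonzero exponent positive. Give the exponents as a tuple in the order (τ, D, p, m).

M: e_1·(0) + e_2·(0) + e_3·(1) + e_4·(1) = 0
L: e_1·(0) + e_2·(1) + e_3·(-1) + e_4·(0) = 0
T: e_1·(1) + e_2·(0) + e_3·(-2) + e_4·(0) = 0
Solving this homogeneous linear system for the smallest-integer solution (first nonzero entry positive) gives (2, 1, 1, -1).

(2, 1, 1, -1)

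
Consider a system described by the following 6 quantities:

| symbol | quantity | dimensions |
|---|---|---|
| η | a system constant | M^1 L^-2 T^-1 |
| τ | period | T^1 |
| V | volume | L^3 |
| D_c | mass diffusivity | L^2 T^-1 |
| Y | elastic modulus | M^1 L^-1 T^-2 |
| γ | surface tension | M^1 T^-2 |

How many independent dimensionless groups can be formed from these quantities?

3

There are 6 variables and 3 base dimensions (M, L, T).
The dimension matrix has rank 3.
Independent dimensionless groups: 6 − 3 = 3.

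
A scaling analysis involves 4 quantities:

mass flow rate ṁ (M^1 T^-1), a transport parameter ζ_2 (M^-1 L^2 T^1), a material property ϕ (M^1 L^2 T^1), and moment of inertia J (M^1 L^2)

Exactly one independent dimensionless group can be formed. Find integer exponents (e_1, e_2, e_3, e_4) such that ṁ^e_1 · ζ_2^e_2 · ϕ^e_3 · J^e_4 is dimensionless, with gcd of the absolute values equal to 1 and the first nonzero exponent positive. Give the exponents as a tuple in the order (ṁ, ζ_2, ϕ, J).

(2, 1, 1, -2)

M: e_1·(1) + e_2·(-1) + e_3·(1) + e_4·(1) = 0
L: e_1·(0) + e_2·(2) + e_3·(2) + e_4·(2) = 0
T: e_1·(-1) + e_2·(1) + e_3·(1) + e_4·(0) = 0
Solving this homogeneous linear system for the smallest-integer solution (first nonzero entry positive) gives (2, 1, 1, -2).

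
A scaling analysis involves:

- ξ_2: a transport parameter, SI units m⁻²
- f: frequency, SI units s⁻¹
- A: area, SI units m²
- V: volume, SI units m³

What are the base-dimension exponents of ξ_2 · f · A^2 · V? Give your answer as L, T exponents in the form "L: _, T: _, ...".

Collect each base-dimension exponent across the product:
  L: (-2) + (0) + 2·(2) + (3) = 5
  T: (0) + (-1) + 2·(0) + (0) = -1
So the dimensions are [L⁵ T⁻¹].

L: 5, T: -1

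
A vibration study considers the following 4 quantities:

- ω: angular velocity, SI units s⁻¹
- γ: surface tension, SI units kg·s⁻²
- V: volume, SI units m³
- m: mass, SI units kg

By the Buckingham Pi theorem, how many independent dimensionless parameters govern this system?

1

There are 4 variables and 3 base dimensions (M, L, T).
The dimension matrix has rank 3.
Independent dimensionless groups: 4 − 3 = 1.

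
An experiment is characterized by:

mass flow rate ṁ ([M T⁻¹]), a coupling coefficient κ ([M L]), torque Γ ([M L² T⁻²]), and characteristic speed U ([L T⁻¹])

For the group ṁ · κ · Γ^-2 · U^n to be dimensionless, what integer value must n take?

3

Balance the L exponent: (1)·n from U, plus (0) + (1) − 2·(2) = -3 from the rest, must sum to zero.
n − 3 = 0, so n = 3.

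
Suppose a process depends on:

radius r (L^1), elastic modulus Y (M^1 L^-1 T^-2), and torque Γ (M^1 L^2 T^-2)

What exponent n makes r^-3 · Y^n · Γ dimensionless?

Balance the M exponent: (1)·n from Y, plus −3·(0) + (1) = 1 from the rest, must sum to zero.
n + 1 = 0, so n = -1.

-1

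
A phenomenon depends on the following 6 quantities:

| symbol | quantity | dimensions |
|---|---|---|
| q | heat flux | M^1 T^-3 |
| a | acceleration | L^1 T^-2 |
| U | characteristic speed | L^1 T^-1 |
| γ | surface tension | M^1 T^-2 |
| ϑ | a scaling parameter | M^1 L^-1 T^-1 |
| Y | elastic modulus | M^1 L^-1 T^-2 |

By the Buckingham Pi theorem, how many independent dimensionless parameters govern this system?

3

There are 6 variables and 3 base dimensions (M, L, T).
The dimension matrix has rank 3.
Independent dimensionless groups: 6 − 3 = 3.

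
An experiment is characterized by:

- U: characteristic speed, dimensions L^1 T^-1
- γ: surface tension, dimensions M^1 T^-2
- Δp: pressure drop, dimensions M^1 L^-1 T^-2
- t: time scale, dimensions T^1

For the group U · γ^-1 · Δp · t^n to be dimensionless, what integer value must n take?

Balance the T exponent: (1)·n from t, plus (-1) − (-2) + (-2) = -1 from the rest, must sum to zero.
n − 1 = 0, so n = 1.

1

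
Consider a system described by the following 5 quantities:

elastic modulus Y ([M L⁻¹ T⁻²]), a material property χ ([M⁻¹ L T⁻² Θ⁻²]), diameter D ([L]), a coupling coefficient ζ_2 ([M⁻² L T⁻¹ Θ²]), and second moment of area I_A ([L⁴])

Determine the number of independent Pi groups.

1

There are 5 variables and 4 base dimensions (M, L, T, Θ).
The dimension matrix has rank 4.
Independent dimensionless groups: 5 − 4 = 1.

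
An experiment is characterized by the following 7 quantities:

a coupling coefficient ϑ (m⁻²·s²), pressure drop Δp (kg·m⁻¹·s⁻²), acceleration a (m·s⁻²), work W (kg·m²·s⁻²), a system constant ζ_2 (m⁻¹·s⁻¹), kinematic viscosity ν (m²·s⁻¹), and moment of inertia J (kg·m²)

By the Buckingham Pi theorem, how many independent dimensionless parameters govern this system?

4

There are 7 variables and 3 base dimensions (M, L, T).
The dimension matrix has rank 3.
Independent dimensionless groups: 7 − 3 = 4.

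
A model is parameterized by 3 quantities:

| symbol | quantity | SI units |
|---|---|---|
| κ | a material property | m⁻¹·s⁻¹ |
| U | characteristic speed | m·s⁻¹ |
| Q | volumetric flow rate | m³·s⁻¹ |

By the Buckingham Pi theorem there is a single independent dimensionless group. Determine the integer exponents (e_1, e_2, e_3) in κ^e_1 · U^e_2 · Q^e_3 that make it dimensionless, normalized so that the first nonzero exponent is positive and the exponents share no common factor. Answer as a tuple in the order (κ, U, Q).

(1, -2, 1)

L: e_1·(-1) + e_2·(1) + e_3·(3) = 0
T: e_1·(-1) + e_2·(-1) + e_3·(-1) = 0
Solving this homogeneous linear system for the smallest-integer solution (first nonzero entry positive) gives (1, -2, 1).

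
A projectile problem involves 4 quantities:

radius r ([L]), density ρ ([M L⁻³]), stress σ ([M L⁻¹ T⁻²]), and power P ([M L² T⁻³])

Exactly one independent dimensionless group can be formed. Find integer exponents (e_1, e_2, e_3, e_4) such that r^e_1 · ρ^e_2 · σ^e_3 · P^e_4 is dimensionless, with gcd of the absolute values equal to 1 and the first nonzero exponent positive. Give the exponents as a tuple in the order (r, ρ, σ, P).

(4, -1, 3, -2)

M: e_1·(0) + e_2·(1) + e_3·(1) + e_4·(1) = 0
L: e_1·(1) + e_2·(-3) + e_3·(-1) + e_4·(2) = 0
T: e_1·(0) + e_2·(0) + e_3·(-2) + e_4·(-3) = 0
Solving this homogeneous linear system for the smallest-integer solution (first nonzero entry positive) gives (4, -1, 3, -2).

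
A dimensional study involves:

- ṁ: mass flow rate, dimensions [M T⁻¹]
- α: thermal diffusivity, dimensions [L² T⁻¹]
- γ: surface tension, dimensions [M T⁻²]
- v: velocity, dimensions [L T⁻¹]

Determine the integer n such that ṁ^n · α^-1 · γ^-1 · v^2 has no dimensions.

Balance the M exponent: (1)·n from ṁ, plus −(0) − (1) + 2·(0) = -1 from the rest, must sum to zero.
n − 1 = 0, so n = 1.

1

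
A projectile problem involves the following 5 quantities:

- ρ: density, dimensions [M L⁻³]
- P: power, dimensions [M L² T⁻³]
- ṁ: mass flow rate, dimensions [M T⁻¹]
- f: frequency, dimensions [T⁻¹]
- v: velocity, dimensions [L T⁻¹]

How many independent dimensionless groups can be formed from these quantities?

2

There are 5 variables and 3 base dimensions (M, L, T).
The dimension matrix has rank 3.
Independent dimensionless groups: 5 − 3 = 2.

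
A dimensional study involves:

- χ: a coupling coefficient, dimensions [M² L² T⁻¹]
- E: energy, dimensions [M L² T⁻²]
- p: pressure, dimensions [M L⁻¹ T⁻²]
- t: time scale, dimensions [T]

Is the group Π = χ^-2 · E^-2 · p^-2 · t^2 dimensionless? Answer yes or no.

no

Sum the exponent of each base dimension across the product:
  M: −2·[χ]_M − 2·[E]_M − 2·[p]_M + 2·[t]_M = −2·(2) − 2·(1) − 2·(1) + 2·(0) = -8
  L: −2·[χ]_L − 2·[E]_L − 2·[p]_L + 2·[t]_L = −2·(2) − 2·(2) − 2·(-1) + 2·(0) = -6
  T: −2·[χ]_T − 2·[E]_T − 2·[p]_T + 2·[t]_T = −2·(-1) − 2·(-2) − 2·(-2) + 2·(1) = 12
Net dimensions [M⁻⁸ L⁻⁶ T¹²] ≠ [1] — not dimensionless.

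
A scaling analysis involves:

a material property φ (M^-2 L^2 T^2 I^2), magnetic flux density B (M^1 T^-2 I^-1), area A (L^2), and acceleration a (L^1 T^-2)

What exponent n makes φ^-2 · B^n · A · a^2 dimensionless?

-4

Balance the M exponent: (1)·n from B, plus −2·(-2) + (0) + 2·(0) = 4 from the rest, must sum to zero.
n + 4 = 0, so n = -4.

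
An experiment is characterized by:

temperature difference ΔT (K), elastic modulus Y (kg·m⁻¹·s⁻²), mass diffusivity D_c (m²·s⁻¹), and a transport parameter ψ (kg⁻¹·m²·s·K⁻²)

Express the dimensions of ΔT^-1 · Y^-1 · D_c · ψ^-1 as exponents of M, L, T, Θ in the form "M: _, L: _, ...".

Collect each base-dimension exponent across the product:
  M: −(0) − (1) + (0) − (-1) = 0
  L: −(0) − (-1) + (2) − (2) = 1
  T: −(0) − (-2) + (-1) − (1) = 0
  Θ: −(1) − (0) + (0) − (-2) = 1
So the dimensions are [L Θ].

M: 0, L: 1, T: 0, Θ: 1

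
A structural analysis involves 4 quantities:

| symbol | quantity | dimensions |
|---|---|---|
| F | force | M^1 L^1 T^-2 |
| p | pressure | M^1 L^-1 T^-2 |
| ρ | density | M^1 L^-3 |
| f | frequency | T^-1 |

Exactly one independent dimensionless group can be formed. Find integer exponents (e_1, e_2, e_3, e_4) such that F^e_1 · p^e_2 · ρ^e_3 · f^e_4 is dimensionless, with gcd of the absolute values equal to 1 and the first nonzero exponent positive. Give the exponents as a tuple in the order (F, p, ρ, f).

M: e_1·(1) + e_2·(1) + e_3·(1) + e_4·(0) = 0
L: e_1·(1) + e_2·(-1) + e_3·(-3) + e_4·(0) = 0
T: e_1·(-2) + e_2·(-2) + e_3·(0) + e_4·(-1) = 0
Solving this homogeneous linear system for the smallest-integer solution (first nonzero entry positive) gives (1, -2, 1, 2).

(1, -2, 1, 2)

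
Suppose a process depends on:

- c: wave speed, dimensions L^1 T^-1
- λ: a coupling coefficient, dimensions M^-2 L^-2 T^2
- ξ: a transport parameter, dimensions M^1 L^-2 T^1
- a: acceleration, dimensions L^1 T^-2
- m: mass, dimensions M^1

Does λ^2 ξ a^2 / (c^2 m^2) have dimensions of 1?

Sum the exponent of each base dimension across the product:
  M: −2·[c]_M + 2·[λ]_M + [ξ]_M + 2·[a]_M − 2·[m]_M = −2·(0) + 2·(-2) + (1) + 2·(0) − 2·(1) = -5
  L: −2·[c]_L + 2·[λ]_L + [ξ]_L + 2·[a]_L − 2·[m]_L = −2·(1) + 2·(-2) + (-2) + 2·(1) − 2·(0) = -6
  T: −2·[c]_T + 2·[λ]_T + [ξ]_T + 2·[a]_T − 2·[m]_T = −2·(-1) + 2·(2) + (1) + 2·(-2) − 2·(0) = 3
Net dimensions [M⁻⁵ L⁻⁶ T³] ≠ [1] — not dimensionless.

no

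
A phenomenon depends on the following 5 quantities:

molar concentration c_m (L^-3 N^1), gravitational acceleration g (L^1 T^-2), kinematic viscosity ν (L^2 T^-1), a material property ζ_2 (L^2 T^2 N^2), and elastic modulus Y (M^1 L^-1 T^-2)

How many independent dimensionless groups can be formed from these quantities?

There are 5 variables and 4 base dimensions (M, L, T, N).
The dimension matrix has rank 4.
Independent dimensionless groups: 5 − 4 = 1.

1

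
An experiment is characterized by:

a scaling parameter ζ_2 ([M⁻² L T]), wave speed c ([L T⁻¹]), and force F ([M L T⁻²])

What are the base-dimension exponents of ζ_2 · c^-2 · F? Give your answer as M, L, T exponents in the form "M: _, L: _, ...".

Collect each base-dimension exponent across the product:
  M: (-2) − 2·(0) + (1) = -1
  L: (1) − 2·(1) + (1) = 0
  T: (1) − 2·(-1) + (-2) = 1
So the dimensions are [M⁻¹ T].

M: -1, L: 0, T: 1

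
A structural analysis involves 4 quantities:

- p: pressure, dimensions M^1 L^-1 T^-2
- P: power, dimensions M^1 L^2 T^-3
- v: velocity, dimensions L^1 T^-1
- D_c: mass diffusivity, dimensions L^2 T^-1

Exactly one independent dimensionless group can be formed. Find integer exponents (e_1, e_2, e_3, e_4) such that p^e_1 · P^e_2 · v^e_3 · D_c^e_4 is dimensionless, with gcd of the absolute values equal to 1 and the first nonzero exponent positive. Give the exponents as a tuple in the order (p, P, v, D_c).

M: e_1·(1) + e_2·(1) + e_3·(0) + e_4·(0) = 0
L: e_1·(-1) + e_2·(2) + e_3·(1) + e_4·(2) = 0
T: e_1·(-2) + e_2·(-3) + e_3·(-1) + e_4·(-1) = 0
Solving this homogeneous linear system for the smallest-integer solution (first nonzero entry positive) gives (1, -1, -1, 2).

(1, -1, -1, 2)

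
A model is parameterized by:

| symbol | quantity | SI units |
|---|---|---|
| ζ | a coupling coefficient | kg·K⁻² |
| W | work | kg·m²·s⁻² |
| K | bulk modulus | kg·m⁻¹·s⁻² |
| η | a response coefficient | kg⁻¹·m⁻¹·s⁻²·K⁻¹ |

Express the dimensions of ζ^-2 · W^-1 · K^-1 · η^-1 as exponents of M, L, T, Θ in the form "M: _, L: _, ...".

Collect each base-dimension exponent across the product:
  M: −2·(1) − (1) − (1) − (-1) = -3
  L: −2·(0) − (2) − (-1) − (-1) = 0
  T: −2·(0) − (-2) − (-2) − (-2) = 6
  Θ: −2·(-2) − (0) − (0) − (-1) = 5
So the dimensions are [M⁻³ T⁶ Θ⁵].

M: -3, L: 0, T: 6, Θ: 5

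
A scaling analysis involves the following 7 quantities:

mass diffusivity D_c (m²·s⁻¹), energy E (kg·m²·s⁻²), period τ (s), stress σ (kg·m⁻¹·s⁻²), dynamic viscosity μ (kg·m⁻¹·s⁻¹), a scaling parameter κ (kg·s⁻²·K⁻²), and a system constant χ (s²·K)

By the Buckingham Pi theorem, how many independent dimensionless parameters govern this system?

There are 7 variables and 4 base dimensions (M, L, T, Θ).
The dimension matrix has rank 4.
Independent dimensionless groups: 7 − 4 = 3.

3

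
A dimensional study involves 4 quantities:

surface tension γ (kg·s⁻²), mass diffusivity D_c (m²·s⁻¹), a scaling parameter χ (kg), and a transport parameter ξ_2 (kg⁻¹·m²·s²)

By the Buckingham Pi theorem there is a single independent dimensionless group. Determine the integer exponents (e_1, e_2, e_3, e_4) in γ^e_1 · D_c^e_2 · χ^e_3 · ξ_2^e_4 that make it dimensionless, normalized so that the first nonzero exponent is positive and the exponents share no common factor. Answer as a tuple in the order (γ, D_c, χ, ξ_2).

M: e_1·(1) + e_2·(0) + e_3·(1) + e_4·(-1) = 0
L: e_1·(0) + e_2·(2) + e_3·(0) + e_4·(2) = 0
T: e_1·(-2) + e_2·(-1) + e_3·(0) + e_4·(2) = 0
Solving this homogeneous linear system for the smallest-integer solution (first nonzero entry positive) gives (3, -2, -1, 2).

(3, -2, -1, 2)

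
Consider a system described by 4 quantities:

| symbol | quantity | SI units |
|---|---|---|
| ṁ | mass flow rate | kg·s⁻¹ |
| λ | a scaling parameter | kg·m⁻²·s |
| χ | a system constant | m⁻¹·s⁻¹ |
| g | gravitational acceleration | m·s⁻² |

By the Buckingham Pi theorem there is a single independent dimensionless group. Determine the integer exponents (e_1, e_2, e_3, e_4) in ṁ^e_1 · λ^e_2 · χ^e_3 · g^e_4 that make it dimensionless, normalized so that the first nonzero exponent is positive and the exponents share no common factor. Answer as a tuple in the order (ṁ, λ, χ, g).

(3, -3, 2, -4)

M: e_1·(1) + e_2·(1) + e_3·(0) + e_4·(0) = 0
L: e_1·(0) + e_2·(-2) + e_3·(-1) + e_4·(1) = 0
T: e_1·(-1) + e_2·(1) + e_3·(-1) + e_4·(-2) = 0
Solving this homogeneous linear system for the smallest-integer solution (first nonzero entry positive) gives (3, -3, 2, -4).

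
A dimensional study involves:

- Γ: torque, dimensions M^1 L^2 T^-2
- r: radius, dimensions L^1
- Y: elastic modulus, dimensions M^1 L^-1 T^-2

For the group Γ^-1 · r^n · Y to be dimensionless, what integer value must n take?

3

Balance the L exponent: (1)·n from r, plus −(2) + (-1) = -3 from the rest, must sum to zero.
n − 3 = 0, so n = 3.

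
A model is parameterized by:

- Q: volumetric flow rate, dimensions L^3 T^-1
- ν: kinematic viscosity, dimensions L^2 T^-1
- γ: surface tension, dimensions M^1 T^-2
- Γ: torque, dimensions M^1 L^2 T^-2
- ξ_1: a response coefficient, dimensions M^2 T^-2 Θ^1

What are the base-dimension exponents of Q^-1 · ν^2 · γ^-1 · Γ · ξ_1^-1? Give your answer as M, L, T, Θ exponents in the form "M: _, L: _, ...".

M: -2, L: 3, T: 1, Θ: -1

Collect each base-dimension exponent across the product:
  M: −(0) + 2·(0) − (1) + (1) − (2) = -2
  L: −(3) + 2·(2) − (0) + (2) − (0) = 3
  T: −(-1) + 2·(-1) − (-2) + (-2) − (-2) = 1
  Θ: −(0) + 2·(0) − (0) + (0) − (1) = -1
So the dimensions are [M⁻² L³ T Θ⁻¹].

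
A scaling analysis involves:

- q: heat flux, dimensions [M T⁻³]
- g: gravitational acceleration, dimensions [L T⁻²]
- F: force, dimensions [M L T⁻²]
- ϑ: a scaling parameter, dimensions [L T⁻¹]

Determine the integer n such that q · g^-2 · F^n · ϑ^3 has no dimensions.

-1

Balance the M exponent: (1)·n from F, plus (1) − 2·(0) + 3·(0) = 1 from the rest, must sum to zero.
n + 1 = 0, so n = -1.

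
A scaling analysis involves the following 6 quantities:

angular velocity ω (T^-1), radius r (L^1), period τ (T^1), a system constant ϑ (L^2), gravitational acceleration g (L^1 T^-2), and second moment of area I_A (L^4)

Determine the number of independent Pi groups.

4

There are 6 variables and 2 base dimensions (L, T).
The dimension matrix has rank 2.
Independent dimensionless groups: 6 − 2 = 4.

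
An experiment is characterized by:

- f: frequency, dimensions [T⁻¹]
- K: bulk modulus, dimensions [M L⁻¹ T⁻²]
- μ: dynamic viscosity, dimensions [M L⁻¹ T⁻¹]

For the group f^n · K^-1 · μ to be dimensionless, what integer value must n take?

1

Balance the T exponent: (-1)·n from f, plus −(-2) + (-1) = 1 from the rest, must sum to zero.
−n + 1 = 0, so n = 1.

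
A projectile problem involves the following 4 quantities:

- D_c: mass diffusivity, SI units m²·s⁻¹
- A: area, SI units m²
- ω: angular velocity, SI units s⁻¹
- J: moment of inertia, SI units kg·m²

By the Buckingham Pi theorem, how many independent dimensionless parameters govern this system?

There are 4 variables and 3 base dimensions (M, L, T).
The dimension matrix has rank 3.
Independent dimensionless groups: 4 − 3 = 1.

1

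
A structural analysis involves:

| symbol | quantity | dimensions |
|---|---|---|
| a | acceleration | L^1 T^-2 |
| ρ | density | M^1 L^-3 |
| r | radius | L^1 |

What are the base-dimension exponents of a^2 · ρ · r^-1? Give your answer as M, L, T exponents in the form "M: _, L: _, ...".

Collect each base-dimension exponent across the product:
  M: 2·(0) + (1) − (0) = 1
  L: 2·(1) + (-3) − (1) = -2
  T: 2·(-2) + (0) − (0) = -4
So the dimensions are [M L⁻² T⁻⁴].

M: 1, L: -2, T: -4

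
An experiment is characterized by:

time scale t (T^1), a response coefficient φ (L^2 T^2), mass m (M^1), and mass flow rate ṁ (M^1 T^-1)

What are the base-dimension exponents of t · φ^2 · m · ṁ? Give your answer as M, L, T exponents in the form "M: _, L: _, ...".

M: 2, L: 4, T: 4

Collect each base-dimension exponent across the product:
  M: (0) + 2·(0) + (1) + (1) = 2
  L: (0) + 2·(2) + (0) + (0) = 4
  T: (1) + 2·(2) + (0) + (-1) = 4
So the dimensions are [M² L⁴ T⁴].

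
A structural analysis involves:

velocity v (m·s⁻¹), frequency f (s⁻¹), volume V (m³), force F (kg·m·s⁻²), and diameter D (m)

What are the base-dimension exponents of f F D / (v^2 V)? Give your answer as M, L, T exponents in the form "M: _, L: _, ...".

Collect each base-dimension exponent across the product:
  M: −2·(0) + (0) − (0) + (1) + (0) = 1
  L: −2·(1) + (0) − (3) + (1) + (1) = -3
  T: −2·(-1) + (-1) − (0) + (-2) + (0) = -1
So the dimensions are [M L⁻³ T⁻¹].

M: 1, L: -3, T: -1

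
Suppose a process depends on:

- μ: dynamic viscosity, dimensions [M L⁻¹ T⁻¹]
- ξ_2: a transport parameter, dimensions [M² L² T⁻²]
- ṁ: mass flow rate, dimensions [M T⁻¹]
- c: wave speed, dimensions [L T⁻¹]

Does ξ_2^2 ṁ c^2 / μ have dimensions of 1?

Sum the exponent of each base dimension across the product:
  M: −[μ]_M + 2·[ξ_2]_M + [ṁ]_M + 2·[c]_M = −(1) + 2·(2) + (1) + 2·(0) = 4
  L: −[μ]_L + 2·[ξ_2]_L + [ṁ]_L + 2·[c]_L = −(-1) + 2·(2) + (0) + 2·(1) = 7
  T: −[μ]_T + 2·[ξ_2]_T + [ṁ]_T + 2·[c]_T = −(-1) + 2·(-2) + (-1) + 2·(-1) = -6
Net dimensions [M⁴ L⁷ T⁻⁶] ≠ [1] — not dimensionless.

no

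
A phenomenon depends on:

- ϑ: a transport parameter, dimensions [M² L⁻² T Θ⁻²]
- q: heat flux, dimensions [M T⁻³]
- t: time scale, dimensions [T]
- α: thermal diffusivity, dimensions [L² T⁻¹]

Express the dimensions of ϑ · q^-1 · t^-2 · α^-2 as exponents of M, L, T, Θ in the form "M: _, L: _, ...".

M: 1, L: -6, T: 4, Θ: -2

Collect each base-dimension exponent across the product:
  M: (2) − (1) − 2·(0) − 2·(0) = 1
  L: (-2) − (0) − 2·(0) − 2·(2) = -6
  T: (1) − (-3) − 2·(1) − 2·(-1) = 4
  Θ: (-2) − (0) − 2·(0) − 2·(0) = -2
So the dimensions are [M L⁻⁶ T⁴ Θ⁻²].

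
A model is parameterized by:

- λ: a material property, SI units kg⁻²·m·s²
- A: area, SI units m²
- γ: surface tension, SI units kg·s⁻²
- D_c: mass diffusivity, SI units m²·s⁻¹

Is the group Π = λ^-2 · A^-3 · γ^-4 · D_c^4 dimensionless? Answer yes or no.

yes

Sum the exponent of each base dimension across the product:
  M: −2·[λ]_M − 3·[A]_M − 4·[γ]_M + 4·[D_c]_M = −2·(-2) − 3·(0) − 4·(1) + 4·(0) = 0
  L: −2·[λ]_L − 3·[A]_L − 4·[γ]_L + 4·[D_c]_L = −2·(1) − 3·(2) − 4·(0) + 4·(2) = 0
  T: −2·[λ]_T − 3·[A]_T − 4·[γ]_T + 4·[D_c]_T = −2·(2) − 3·(0) − 4·(-2) + 4·(-1) = 0
All base exponents vanish — dimensionless.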